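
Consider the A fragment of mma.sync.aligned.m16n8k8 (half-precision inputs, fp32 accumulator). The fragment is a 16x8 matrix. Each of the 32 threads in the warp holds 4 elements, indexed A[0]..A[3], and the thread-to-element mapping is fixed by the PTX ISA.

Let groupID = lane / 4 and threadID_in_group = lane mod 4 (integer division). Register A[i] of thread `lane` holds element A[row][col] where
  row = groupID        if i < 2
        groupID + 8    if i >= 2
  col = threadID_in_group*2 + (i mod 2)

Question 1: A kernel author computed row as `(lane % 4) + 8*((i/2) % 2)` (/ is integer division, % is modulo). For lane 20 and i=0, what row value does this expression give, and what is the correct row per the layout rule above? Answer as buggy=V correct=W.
`(lane % 4) + 8*((i/2) % 2)`[20,0]->0
L=20->g=20>>2=5, t=20&3=0
[0]->row 5+0=5  col 0·2+0=0
row: 0 vs 5

buggy=0 correct=5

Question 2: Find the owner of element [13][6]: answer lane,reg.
23,2

r:13=>grp=5,rB=1  c:6=>tig=3,lo=0
L=5*4+3=23  i=1*2+0=2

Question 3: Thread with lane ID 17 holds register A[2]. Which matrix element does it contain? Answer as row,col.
12,2

L=17->gid=17>>2=4, tid=17&3=1
[2]->row 4+8=12  col 1·2+0=2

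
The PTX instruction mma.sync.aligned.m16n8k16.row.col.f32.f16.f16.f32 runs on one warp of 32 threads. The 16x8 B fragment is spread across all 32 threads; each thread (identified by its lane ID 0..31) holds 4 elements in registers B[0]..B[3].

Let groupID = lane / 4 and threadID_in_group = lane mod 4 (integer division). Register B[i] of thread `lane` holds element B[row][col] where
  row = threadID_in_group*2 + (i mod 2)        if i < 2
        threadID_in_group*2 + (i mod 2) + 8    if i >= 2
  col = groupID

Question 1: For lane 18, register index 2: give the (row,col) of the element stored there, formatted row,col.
lane 18: grp=4 (18/4), tig=2 (18%4)
i=2: r=2*2+0+8=12, c=grp=4

12,4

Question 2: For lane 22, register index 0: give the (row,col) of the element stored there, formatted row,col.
lane 22: G=5 (22/4), T=2 (22%4)
i=0: r=2*2+0+0=4, c=G=5

4,5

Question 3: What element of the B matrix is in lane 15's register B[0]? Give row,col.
15: grp=3,tig=3
[0] (3*2+0+0,3) = (6,3)

6,3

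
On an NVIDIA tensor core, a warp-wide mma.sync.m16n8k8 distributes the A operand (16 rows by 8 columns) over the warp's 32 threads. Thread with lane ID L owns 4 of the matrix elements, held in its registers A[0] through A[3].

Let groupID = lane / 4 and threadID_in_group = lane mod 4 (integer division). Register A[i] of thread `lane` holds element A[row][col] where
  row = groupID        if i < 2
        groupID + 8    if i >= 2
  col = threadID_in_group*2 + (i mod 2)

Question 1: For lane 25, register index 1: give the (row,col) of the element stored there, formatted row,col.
6,3

lane 25→25/4=6, 25 mod 4=1
i=1  r:6+0→6  c:2·1+1→3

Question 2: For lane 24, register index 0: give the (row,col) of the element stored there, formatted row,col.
lane 24->24/4=6, 24 mod 4=0
i=0  r:6+0->6  c:2·0+0->0

6,0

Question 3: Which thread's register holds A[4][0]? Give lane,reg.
16,0

r=4->g=4,rb=0  c=0->t=0,b0=0
L=4*4+0=16  i=0*2+0=0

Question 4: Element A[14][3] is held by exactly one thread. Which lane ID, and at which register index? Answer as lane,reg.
r=14⇒gr=6,Rb=1  c=3⇒th=1,odd=1
L=6*4+1=25  i=1*2+1=3

25,3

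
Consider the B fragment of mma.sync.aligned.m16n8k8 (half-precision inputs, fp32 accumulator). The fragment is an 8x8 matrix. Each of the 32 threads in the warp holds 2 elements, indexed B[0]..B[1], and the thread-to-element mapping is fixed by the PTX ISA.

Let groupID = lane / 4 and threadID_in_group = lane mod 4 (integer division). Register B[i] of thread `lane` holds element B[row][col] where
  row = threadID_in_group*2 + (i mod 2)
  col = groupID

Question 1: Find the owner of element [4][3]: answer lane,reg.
c=3->g=3  r=4->t=2,b0=0
L=3*4+2=14  i=0=0

14,0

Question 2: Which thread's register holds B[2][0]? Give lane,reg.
c=0->g=0  r=2->t=1,b0=0
L=0*4+1=1  i=0=0

1,0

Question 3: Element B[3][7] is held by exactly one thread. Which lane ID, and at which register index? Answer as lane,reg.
29,1

c: 7->gid=7  r: 3->tid=1,i&1=1
L=7*4+1=29  i=1=1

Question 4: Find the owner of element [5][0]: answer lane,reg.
2,1

c=0→G=0  r=5→T=2,p=1
L=0*4+2=2  i=1=1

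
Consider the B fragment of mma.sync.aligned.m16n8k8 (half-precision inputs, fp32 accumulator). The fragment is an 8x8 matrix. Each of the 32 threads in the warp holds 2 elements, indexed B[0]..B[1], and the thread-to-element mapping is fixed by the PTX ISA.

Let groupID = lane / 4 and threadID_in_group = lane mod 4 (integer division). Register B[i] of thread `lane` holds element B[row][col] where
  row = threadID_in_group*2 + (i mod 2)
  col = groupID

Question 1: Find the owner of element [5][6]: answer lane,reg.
26,1

c=6⇒gr=6  r=5⇒th=2,odd=1
L=6*4+2=26  i=1=1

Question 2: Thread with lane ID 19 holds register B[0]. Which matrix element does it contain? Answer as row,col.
6,4

L=19⇒gr=19>>2=4, th=19&3=3
[0]⇒row 3·2+0=6  col gr=4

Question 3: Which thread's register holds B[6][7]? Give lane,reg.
c=7→G=7  r=6→T=3,p=0
L=7*4+3=31  i=0=0

31,0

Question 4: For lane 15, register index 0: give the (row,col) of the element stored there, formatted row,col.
lane 15=>15/4=3, 15 mod 4=3
i=0  r:2·3+0=>6  c:3

6,3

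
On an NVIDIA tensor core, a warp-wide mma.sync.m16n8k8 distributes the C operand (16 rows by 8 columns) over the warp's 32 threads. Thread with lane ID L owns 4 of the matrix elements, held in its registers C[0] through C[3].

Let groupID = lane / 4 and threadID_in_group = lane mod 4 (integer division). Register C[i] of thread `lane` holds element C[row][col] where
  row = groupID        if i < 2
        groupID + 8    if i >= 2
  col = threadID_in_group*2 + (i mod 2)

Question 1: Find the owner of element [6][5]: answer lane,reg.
r=6->g=6,rb=0  c=5->t=2,b0=1
L=6*4+2=26  i=0*2+1=1

26,1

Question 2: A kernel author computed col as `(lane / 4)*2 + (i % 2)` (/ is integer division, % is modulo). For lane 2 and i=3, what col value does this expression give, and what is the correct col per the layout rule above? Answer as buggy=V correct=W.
`(lane / 4)*2 + (i % 2)`[2,3]⇒1
2: gr=0,th=2
[3] (0+8,2*2+1) = (8,5)
col: 1 vs 5

buggy=1 correct=5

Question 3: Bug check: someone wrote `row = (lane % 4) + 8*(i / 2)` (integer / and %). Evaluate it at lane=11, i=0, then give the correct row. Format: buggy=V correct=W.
buggy=3 correct=2

`(lane % 4) + 8*(i / 2)`[11,0]->3
lane 11->11/4=2, 11 mod 4=3
i=0  r:2+0->2  c:2·3+0->6
row: 3 vs 2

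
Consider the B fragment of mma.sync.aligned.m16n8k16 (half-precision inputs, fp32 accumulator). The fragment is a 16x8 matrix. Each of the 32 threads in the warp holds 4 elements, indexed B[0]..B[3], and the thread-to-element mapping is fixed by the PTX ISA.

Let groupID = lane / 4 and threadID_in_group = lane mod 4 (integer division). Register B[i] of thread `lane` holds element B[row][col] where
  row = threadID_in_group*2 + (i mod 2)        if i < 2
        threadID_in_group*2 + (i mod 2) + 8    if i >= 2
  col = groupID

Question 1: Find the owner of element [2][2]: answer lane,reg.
c=2⇒gr=2  r=2⇒Rb=0,th=1,odd=0
L=2*4+1=9  i=0*2+0=0

9,0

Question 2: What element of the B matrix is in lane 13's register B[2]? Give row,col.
10,3

lane 13: g=3 (13/4), t=1 (13%4)
i=2: r=1*2+0+8=10, c=g=3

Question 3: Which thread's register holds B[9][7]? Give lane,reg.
28,3

c=7⇒gr=7  r=9⇒Rb=1,th=0,odd=1
L=7*4+0=28  i=1*2+1=3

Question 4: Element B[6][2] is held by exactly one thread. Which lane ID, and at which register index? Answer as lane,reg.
c=2⇒gr=2  r=6⇒Rb=0,th=3,odd=0
L=2*4+3=11  i=0*2+0=0

11,0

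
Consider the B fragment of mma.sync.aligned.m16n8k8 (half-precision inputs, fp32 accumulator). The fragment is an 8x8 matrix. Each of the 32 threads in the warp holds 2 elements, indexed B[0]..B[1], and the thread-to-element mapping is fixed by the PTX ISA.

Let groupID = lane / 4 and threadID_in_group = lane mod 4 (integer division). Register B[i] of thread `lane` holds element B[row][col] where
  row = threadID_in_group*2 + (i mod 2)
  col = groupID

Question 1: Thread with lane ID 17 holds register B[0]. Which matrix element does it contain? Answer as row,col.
2,4

17: grp=4,tig=1
[0] (1*2+0,4) = (2,4)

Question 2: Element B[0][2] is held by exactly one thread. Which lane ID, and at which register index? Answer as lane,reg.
8,0

c=2->g=2  r=0->t=0,b0=0
L=2*4+0=8  i=0=0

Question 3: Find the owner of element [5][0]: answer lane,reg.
c:0=>grp=0  r:5=>tig=2,lo=1
L=0*4+2=2  i=1=1

2,1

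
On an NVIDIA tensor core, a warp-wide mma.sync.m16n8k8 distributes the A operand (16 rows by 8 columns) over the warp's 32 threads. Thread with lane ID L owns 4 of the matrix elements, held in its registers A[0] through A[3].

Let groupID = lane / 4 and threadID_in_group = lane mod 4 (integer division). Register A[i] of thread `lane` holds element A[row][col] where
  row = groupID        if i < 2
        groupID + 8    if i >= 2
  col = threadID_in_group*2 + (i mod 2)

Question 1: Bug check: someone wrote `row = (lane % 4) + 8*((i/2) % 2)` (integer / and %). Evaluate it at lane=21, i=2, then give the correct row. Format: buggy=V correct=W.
buggy=9 correct=13

`(lane % 4) + 8*((i/2) % 2)`[21,2]⇒9
L=21⇒gr=21>>2=5, th=21&3=1
[2]⇒row 5+8=13  col 1·2+0=2
row: 9 vs 13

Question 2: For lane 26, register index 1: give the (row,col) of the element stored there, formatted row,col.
6,5

L=26->gid=26>>2=6, tid=26&3=2
[1]->row 6+0=6  col 2·2+1=5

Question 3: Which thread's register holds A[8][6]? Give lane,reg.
3,2

r=8⇒gr=0,Rb=1  c=6⇒th=3,odd=0
L=0*4+3=3  i=1*2+0=2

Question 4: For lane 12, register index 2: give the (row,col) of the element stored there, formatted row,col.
11,0

lane 12→12/4=3, 12 mod 4=0
i=2  r:3+8→11  c:2·0+0→0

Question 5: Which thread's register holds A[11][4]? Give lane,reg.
14,2

r:11=>grp=3,rB=1  c:4=>tig=2,lo=0
L=3*4+2=14  i=1*2+0=2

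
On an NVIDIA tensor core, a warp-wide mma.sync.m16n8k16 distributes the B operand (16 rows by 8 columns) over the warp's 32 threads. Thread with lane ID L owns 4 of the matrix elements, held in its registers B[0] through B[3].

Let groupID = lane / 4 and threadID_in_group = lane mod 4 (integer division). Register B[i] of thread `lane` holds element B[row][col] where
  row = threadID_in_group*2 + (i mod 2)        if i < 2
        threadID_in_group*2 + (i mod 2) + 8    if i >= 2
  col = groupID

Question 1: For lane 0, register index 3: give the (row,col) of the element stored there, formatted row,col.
9,0

0: gr=0,th=0
[3] (0*2+1+8,0) = (9,0)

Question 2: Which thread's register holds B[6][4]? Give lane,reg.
19,0

c=4→G=4  r=6→rhi=0,T=3,p=0
L=4*4+3=19  i=0*2+0=0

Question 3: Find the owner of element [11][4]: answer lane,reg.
17,3

c=4⇒gr=4  r=11⇒Rb=1,th=1,odd=1
L=4*4+1=17  i=1*2+1=3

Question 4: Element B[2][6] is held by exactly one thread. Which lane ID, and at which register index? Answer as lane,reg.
c=6⇒gr=6  r=2⇒Rb=0,th=1,odd=0
L=6*4+1=25  i=0*2+0=0

25,0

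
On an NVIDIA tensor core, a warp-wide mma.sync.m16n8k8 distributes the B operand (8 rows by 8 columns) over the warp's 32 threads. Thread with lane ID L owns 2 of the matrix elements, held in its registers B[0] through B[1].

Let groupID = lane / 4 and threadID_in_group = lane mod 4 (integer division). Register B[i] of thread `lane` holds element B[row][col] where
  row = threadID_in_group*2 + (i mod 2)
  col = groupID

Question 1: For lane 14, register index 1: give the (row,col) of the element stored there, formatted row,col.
lane 14: gr=3 (14/4), th=2 (14%4)
i=1: r=2*2+1=5, c=gr=3

5,3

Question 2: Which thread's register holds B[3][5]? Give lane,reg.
21,1

c=5⇒gr=5  r=3⇒th=1,odd=1
L=5*4+1=21  i=1=1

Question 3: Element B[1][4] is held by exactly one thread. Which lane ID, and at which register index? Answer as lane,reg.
16,1

c: 4->gid=4  r: 1->tid=0,i&1=1
L=4*4+0=16  i=1=1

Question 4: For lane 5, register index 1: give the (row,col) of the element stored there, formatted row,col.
lane 5→5/4=1, 5 mod 4=1
i=1  r:2·1+1→3  c:1

3,1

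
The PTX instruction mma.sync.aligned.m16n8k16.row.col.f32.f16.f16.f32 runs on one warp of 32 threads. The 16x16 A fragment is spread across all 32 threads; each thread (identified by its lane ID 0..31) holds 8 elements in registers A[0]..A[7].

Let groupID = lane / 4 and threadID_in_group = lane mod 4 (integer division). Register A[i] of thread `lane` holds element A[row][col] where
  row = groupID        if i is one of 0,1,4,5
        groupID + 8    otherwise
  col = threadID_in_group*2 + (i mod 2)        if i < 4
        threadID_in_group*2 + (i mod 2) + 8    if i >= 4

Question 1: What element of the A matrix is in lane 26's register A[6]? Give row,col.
L=26⇒gr=26>>2=6, th=26&3=2
[6]⇒row 6+8=14  col 2·2+0+8=12

14,12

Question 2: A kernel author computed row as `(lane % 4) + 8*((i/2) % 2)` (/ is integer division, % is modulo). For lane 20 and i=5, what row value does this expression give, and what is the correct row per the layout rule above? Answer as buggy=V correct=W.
buggy=0 correct=5

`(lane % 4) + 8*((i/2) % 2)`[20,5]->0
20: gid=5,tid=0
[5] (5+0,0*2+1+8) = (5,9)
row: 0 vs 5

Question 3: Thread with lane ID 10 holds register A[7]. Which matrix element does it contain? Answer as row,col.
10,13

L=10→G=10>>2=2, T=10&3=2
[7]→row 2+8=10  col 2·2+1+8=13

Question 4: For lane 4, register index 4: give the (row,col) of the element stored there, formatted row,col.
lane 4: gr=1 (4/4), th=0 (4%4)
i=4: r=1+0=1, c=0*2+0+8=8

1,8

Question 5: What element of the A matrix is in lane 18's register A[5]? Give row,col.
lane 18->18/4=4, 18 mod 4=2
i=5  r:4+0->4  c:2·2+1+8->13

4,13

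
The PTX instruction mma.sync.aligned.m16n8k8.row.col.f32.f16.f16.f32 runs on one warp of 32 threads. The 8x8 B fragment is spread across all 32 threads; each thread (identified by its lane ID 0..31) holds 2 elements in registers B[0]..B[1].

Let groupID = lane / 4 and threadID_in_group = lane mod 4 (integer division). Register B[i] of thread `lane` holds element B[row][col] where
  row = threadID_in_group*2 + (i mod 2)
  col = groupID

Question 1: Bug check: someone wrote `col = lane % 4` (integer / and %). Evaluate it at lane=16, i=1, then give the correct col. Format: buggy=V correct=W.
`lane % 4`[16,1]⇒0
L=16⇒gr=16>>2=4, th=16&3=0
[1]⇒row 0·2+1=1  col gr=4
col: 0 vs 4

buggy=0 correct=4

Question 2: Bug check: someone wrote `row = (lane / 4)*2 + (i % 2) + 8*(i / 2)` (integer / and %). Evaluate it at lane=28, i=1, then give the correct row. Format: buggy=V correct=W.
`(lane / 4)*2 + (i % 2) + 8*(i / 2)`[28,1]⇒15
lane 28: gr=7 (28/4), th=0 (28%4)
i=1: r=0*2+1=1, c=gr=7
row: 15 vs 1

buggy=15 correct=1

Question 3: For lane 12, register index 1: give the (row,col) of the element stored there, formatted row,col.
1,3

12: grp=3,tig=0
[1] (0*2+1,3) = (1,3)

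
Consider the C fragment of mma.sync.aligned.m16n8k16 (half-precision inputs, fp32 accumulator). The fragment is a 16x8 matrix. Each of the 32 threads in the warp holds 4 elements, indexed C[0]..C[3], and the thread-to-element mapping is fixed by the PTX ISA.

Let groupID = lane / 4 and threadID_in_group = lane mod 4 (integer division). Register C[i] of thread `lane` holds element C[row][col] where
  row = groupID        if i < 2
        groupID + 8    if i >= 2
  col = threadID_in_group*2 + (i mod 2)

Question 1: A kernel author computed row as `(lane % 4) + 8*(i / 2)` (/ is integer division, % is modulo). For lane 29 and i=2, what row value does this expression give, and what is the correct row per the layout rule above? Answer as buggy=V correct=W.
buggy=9 correct=15

`(lane % 4) + 8*(i / 2)`[29,2]⇒9
lane 29⇒29/4=7, 29 mod 4=1
i=2  r:7+8⇒15  c:2·1+0⇒2
row: 9 vs 15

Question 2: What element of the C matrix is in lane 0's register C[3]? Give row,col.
lane 0->0/4=0, 0 mod 4=0
i=3  r:0+8->8  c:2·0+1->1

8,1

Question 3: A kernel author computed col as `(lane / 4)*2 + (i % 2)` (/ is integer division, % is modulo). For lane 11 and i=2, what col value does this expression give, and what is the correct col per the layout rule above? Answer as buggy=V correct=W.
buggy=4 correct=6

`(lane / 4)*2 + (i % 2)`[11,2]→4
lane 11→11/4=2, 11 mod 4=3
i=2  r:2+8→10  c:2·3+0→6
col: 4 vs 6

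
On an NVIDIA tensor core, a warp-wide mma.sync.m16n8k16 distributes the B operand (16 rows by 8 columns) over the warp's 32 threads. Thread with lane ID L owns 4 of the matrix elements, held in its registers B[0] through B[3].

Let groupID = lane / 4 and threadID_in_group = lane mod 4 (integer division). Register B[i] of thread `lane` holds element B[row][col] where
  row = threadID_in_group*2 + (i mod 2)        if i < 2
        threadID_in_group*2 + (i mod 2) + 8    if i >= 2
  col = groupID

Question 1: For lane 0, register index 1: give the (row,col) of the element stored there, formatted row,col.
1,0

L=0⇒gr=0>>2=0, th=0&3=0
[1]⇒row 0·2+1+0=1  col gr=0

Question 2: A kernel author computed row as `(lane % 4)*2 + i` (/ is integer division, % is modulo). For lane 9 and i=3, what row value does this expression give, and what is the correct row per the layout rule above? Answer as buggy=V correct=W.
buggy=5 correct=11

`(lane % 4)*2 + i`[9,3]->5
lane 9: g=2 (9/4), t=1 (9%4)
i=3: r=1*2+1+8=11, c=g=2
row: 5 vs 11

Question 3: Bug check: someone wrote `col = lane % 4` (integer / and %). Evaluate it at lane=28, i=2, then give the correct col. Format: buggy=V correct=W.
buggy=0 correct=7

`lane % 4`[28,2]=>0
L=28=>grp=28>>2=7, tig=28&3=0
[2]=>row 0·2+0+8=8  col grp=7
col: 0 vs 7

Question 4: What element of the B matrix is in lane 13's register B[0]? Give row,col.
2,3

lane 13: grp=3 (13/4), tig=1 (13%4)
i=0: r=1*2+0+0=2, c=grp=3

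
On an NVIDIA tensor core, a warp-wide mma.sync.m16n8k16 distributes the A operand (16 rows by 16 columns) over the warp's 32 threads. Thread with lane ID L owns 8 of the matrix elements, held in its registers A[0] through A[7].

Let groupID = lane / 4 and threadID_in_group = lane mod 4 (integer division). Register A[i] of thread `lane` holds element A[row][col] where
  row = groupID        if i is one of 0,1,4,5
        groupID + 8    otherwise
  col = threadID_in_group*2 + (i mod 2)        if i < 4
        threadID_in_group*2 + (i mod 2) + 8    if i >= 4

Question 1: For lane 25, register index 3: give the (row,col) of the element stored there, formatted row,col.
25: G=6,T=1
[3] (6+8,1*2+1+0) = (14,3)

14,3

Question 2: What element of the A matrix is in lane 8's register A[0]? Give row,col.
2,0

L=8→G=8>>2=2, T=8&3=0
[0]→row 2+0=2  col 0·2+0+0=0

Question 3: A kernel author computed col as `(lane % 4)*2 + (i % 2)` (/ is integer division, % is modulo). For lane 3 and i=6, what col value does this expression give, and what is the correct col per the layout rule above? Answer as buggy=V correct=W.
buggy=6 correct=14

`(lane % 4)*2 + (i % 2)`[3,6]=>6
L=3=>grp=3>>2=0, tig=3&3=3
[6]=>row 0+8=8  col 3·2+0+8=14
col: 6 vs 14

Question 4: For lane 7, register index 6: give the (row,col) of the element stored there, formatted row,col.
lane 7: grp=1 (7/4), tig=3 (7%4)
i=6: r=1+8=9, c=3*2+0+8=14

9,14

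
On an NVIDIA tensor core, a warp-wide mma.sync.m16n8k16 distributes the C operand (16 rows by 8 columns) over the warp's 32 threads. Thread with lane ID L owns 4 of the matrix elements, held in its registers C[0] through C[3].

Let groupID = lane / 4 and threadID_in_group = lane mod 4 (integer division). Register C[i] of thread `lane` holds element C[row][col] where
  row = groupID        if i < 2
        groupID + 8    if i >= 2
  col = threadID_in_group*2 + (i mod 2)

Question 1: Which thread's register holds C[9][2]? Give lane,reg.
r=9->g=1,rb=1  c=2->t=1,b0=0
L=1*4+1=5  i=1*2+0=2

5,2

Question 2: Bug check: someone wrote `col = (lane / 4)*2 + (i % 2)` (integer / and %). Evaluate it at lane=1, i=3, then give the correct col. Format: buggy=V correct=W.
`(lane / 4)*2 + (i % 2)`[1,3]=>1
lane 1=>1/4=0, 1 mod 4=1
i=3  r:0+8=>8  c:2·1+1=>3
col: 1 vs 3

buggy=1 correct=3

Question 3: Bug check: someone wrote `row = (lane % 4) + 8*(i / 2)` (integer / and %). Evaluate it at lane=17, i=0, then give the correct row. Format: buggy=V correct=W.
buggy=1 correct=4

`(lane % 4) + 8*(i / 2)`[17,0]→1
lane 17→17/4=4, 17 mod 4=1
i=0  r:4+0→4  c:2·1+0→2
row: 1 vs 4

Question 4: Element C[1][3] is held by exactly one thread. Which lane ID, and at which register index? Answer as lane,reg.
r=1->g=1,rb=0  c=3->t=1,b0=1
L=1*4+1=5  i=0*2+1=1

5,1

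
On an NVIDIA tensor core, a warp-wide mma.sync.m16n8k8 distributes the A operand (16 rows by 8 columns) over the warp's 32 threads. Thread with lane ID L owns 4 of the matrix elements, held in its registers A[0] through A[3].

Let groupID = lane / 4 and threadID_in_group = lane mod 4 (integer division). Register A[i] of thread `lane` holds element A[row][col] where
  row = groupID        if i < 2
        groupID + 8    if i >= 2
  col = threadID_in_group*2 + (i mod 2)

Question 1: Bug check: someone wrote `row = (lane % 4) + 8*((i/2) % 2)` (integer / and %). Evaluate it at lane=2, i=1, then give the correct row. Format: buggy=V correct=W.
buggy=2 correct=0

`(lane % 4) + 8*((i/2) % 2)`[2,1]⇒2
lane 2: gr=0 (2/4), th=2 (2%4)
i=1: r=0+0=0, c=2*2+1=5
row: 2 vs 0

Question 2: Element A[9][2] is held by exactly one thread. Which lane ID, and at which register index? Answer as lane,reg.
r: 9->gid=1,r8=1  c: 2->tid=1,i&1=0
L=1*4+1=5  i=1*2+0=2

5,2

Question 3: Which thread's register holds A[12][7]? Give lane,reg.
19,3

r=12⇒gr=4,Rb=1  c=7⇒th=3,odd=1
L=4*4+3=19  i=1*2+1=3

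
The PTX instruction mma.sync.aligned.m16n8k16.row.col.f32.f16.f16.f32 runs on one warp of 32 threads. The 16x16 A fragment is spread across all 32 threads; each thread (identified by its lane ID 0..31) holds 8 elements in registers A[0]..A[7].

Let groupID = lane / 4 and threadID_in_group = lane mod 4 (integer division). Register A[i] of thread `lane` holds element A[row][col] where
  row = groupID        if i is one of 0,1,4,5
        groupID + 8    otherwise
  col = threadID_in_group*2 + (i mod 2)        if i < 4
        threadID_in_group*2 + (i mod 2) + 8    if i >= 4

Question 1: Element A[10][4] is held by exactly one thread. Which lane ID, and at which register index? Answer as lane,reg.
r=10⇒gr=2,Rb=1  c=4⇒Cb=0,th=2,odd=0
L=2*4+2=10  i=0*4+1*2+0=2

10,2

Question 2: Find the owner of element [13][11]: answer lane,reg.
r=13→G=5,rhi=1  c=11→chi=1,T=1,p=1
L=5*4+1=21  i=1*4+1*2+1=7

21,7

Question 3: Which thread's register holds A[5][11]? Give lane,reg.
r: 5->gid=5,r8=0  c: 11->c8=1,tid=1,i&1=1
L=5*4+1=21  i=1*4+0*2+1=5

21,5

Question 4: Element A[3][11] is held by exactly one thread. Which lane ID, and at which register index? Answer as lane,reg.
r=3⇒gr=3,Rb=0  c=11⇒Cb=1,th=1,odd=1
L=3*4+1=13  i=1*4+0*2+1=5

13,5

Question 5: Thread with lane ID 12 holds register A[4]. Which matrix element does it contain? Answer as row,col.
3,8

lane 12: G=3 (12/4), T=0 (12%4)
i=4: r=3+0=3, c=0*2+0+8=8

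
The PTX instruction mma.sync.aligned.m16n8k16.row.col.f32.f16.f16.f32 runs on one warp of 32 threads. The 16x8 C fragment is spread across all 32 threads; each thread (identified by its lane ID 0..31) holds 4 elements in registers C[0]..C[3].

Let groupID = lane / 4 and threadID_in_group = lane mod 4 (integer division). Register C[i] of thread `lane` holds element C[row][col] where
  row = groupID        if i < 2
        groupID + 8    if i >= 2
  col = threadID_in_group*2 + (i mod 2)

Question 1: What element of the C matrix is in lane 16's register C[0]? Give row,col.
L=16->gid=16>>2=4, tid=16&3=0
[0]->row 4+0=4  col 0·2+0=0

4,0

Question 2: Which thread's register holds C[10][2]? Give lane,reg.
r: 10->gid=2,r8=1  c: 2->tid=1,i&1=0
L=2*4+1=9  i=1*2+0=2

9,2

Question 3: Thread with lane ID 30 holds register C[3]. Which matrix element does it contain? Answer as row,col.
15,5

lane 30->30/4=7, 30 mod 4=2
i=3  r:7+8->15  c:2·2+1->5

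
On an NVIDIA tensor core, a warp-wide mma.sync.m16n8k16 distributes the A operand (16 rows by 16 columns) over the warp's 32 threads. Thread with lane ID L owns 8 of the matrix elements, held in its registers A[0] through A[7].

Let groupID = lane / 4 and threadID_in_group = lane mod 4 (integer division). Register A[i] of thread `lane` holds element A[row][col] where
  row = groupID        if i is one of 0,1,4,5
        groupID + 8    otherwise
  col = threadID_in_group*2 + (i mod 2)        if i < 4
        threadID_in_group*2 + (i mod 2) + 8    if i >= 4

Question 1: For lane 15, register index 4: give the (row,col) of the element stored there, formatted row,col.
lane 15: gr=3 (15/4), th=3 (15%4)
i=4: r=3+0=3, c=3*2+0+8=14

3,14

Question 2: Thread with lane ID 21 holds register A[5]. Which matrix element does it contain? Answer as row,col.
21: gr=5,th=1
[5] (5+0,1*2+1+8) = (5,11)

5,11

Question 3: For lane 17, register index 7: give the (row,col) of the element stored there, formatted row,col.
12,11

L=17->gid=17>>2=4, tid=17&3=1
[7]->row 4+8=12  col 1·2+1+8=11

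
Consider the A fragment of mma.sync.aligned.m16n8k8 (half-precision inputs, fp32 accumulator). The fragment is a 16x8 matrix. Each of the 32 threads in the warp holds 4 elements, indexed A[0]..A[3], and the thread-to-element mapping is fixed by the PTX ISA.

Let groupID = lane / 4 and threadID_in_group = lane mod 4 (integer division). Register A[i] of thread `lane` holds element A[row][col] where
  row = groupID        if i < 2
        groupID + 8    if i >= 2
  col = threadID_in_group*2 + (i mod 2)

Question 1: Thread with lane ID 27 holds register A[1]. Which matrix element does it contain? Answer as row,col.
lane 27: gid=6 (27/4), tid=3 (27%4)
i=1: r=6+0=6, c=3*2+1=7

6,7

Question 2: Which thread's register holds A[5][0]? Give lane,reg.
20,0

r=5->g=5,rb=0  c=0->t=0,b0=0
L=5*4+0=20  i=0*2+0=0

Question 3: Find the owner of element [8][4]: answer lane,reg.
2,2

r=8→G=0,rhi=1  c=4→T=2,p=0
L=0*4+2=2  i=1*2+0=2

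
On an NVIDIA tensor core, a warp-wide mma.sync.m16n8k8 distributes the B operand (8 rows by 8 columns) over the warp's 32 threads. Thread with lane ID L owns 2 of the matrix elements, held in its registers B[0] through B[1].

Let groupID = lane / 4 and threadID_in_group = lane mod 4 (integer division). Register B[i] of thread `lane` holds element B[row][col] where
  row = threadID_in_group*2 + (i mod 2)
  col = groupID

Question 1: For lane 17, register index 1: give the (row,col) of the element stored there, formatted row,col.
3,4

17: grp=4,tig=1
[1] (1*2+1,4) = (3,4)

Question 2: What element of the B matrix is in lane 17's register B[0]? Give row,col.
L=17->g=17>>2=4, t=17&3=1
[0]->row 1·2+0=2  col g=4

2,4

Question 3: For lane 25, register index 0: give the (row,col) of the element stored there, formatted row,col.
2,6

lane 25→25/4=6, 25 mod 4=1
i=0  r:2·1+0→2  c:6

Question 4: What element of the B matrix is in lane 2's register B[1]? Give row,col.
5,0

2: gr=0,th=2
[1] (2*2+1,0) = (5,0)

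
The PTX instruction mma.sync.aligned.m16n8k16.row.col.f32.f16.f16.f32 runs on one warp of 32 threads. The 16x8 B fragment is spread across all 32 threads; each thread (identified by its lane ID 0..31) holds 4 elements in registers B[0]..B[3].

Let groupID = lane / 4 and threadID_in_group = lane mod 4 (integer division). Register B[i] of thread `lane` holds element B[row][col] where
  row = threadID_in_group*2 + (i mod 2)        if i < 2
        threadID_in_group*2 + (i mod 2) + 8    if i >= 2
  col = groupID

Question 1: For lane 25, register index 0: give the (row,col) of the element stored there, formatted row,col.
2,6

lane 25→25/4=6, 25 mod 4=1
i=0  r:2·1+0+0→2  c:6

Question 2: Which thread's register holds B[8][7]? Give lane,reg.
c=7->g=7  r=8->rb=1,t=0,b0=0
L=7*4+0=28  i=1*2+0=2

28,2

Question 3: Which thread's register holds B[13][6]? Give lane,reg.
c=6⇒gr=6  r=13⇒Rb=1,th=2,odd=1
L=6*4+2=26  i=1*2+1=3

26,3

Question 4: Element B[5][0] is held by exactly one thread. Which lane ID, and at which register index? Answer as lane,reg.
2,1

c=0→G=0  r=5→rhi=0,T=2,p=1
L=0*4+2=2  i=0*2+1=1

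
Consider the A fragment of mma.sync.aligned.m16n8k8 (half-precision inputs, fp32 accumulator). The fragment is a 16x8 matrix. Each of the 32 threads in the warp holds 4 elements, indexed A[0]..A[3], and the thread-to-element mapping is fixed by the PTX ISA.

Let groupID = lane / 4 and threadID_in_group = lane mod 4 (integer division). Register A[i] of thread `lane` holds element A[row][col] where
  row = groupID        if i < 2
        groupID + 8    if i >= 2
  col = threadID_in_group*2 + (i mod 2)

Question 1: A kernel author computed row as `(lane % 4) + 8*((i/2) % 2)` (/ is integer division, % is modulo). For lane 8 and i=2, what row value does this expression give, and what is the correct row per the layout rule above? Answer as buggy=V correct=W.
`(lane % 4) + 8*((i/2) % 2)`[8,2]→8
lane 8→8/4=2, 8 mod 4=0
i=2  r:2+8→10  c:2·0+0→0
row: 8 vs 10

buggy=8 correct=10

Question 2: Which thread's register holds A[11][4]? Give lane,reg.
r: 11->gid=3,r8=1  c: 4->tid=2,i&1=0
L=3*4+2=14  i=1*2+0=2

14,2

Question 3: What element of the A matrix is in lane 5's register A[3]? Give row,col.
9,3

5: grp=1,tig=1
[3] (1+8,1*2+1) = (9,3)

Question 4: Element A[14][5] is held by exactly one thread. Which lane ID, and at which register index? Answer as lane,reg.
r=14⇒gr=6,Rb=1  c=5⇒th=2,odd=1
L=6*4+2=26  i=1*2+1=3

26,3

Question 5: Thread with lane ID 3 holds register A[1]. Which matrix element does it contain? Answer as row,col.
0,7

lane 3=>3/4=0, 3 mod 4=3
i=1  r:0+0=>0  c:2·3+1=>7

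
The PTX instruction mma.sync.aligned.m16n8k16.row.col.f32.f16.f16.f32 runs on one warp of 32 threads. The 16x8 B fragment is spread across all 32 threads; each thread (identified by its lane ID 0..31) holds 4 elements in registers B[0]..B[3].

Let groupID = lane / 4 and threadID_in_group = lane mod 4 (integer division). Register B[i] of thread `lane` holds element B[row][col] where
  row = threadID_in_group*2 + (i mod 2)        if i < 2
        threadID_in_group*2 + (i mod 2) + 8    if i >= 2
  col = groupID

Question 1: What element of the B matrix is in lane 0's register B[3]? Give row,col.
9,0

lane 0: G=0 (0/4), T=0 (0%4)
i=3: r=0*2+1+8=9, c=G=0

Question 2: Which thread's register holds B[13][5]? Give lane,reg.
22,3

c=5⇒gr=5  r=13⇒Rb=1,th=2,odd=1
L=5*4+2=22  i=1*2+1=3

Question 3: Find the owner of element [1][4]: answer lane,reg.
16,1

c: 4->gid=4  r: 1->r8=0,tid=0,i&1=1
L=4*4+0=16  i=0*2+1=1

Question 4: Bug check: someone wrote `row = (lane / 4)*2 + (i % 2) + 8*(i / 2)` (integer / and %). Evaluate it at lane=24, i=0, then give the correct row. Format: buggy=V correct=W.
buggy=12 correct=0

`(lane / 4)*2 + (i % 2) + 8*(i / 2)`[24,0]→12
L=24→G=24>>2=6, T=24&3=0
[0]→row 0·2+0+0=0  col G=6
row: 12 vs 0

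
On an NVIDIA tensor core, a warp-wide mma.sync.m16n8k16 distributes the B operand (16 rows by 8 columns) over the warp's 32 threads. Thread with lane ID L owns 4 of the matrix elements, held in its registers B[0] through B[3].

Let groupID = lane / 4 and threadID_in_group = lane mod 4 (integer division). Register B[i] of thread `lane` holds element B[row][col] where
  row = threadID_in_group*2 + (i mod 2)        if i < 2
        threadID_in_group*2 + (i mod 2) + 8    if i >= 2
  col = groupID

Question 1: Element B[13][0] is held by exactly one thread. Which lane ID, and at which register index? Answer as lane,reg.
c: 0->gid=0  r: 13->r8=1,tid=2,i&1=1
L=0*4+2=2  i=1*2+1=3

2,3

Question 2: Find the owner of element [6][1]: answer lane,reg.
c=1→G=1  r=6→rhi=0,T=3,p=0
L=1*4+3=7  i=0*2+0=0

7,0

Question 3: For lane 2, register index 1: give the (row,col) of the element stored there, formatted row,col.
5,0

lane 2⇒2/4=0, 2 mod 4=2
i=1  r:2·2+1+0⇒5  c:0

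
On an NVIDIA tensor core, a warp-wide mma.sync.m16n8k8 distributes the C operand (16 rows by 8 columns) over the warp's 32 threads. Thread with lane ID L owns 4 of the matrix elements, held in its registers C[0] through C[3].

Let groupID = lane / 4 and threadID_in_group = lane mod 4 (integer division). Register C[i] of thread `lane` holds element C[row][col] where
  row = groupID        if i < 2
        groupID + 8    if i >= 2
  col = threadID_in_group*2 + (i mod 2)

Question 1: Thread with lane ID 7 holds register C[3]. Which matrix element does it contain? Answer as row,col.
L=7=>grp=7>>2=1, tig=7&3=3
[3]=>row 1+8=9  col 3·2+1=7

9,7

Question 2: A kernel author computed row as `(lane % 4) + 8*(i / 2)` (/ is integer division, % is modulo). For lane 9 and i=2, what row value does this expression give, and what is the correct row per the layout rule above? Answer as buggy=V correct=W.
buggy=9 correct=10

`(lane % 4) + 8*(i / 2)`[9,2]=>9
L=9=>grp=9>>2=2, tig=9&3=1
[2]=>row 2+8=10  col 1·2+0=2
row: 9 vs 10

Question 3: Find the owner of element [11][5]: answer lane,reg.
14,3

r=11→G=3,rhi=1  c=5→T=2,p=1
L=3*4+2=14  i=1*2+1=3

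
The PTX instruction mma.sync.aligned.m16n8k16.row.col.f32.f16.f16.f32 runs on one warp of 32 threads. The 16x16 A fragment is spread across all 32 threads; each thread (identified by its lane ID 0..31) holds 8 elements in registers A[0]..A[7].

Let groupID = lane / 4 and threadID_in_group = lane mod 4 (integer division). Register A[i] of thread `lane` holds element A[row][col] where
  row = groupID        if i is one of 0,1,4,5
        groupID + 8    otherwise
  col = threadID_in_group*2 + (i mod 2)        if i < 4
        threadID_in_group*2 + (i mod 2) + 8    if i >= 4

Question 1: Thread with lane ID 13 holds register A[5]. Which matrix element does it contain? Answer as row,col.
13: gr=3,th=1
[5] (3+0,1*2+1+8) = (3,11)

3,11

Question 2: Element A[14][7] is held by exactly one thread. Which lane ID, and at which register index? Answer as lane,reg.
r=14⇒gr=6,Rb=1  c=7⇒Cb=0,th=3,odd=1
L=6*4+3=27  i=0*4+1*2+1=3

27,3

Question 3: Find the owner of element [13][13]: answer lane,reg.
r=13→G=5,rhi=1  c=13→chi=1,T=2,p=1
L=5*4+2=22  i=1*4+1*2+1=7

22,7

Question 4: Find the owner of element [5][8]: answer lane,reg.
20,4

r: 5->gid=5,r8=0  c: 8->c8=1,tid=0,i&1=0
L=5*4+0=20  i=1*4+0*2+0=4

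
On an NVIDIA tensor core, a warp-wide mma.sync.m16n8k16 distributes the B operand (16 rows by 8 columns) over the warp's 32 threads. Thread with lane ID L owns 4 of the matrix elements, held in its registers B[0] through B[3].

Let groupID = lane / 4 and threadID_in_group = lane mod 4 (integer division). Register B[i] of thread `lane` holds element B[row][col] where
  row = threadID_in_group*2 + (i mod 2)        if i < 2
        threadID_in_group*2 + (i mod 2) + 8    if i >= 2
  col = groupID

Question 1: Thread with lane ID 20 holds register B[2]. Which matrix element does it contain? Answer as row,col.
8,5

20: gid=5,tid=0
[2] (0*2+0+8,5) = (8,5)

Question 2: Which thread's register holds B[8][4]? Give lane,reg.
16,2

c=4→G=4  r=8→rhi=1,T=0,p=0
L=4*4+0=16  i=1*2+0=2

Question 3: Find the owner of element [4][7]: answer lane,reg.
c=7→G=7  r=4→rhi=0,T=2,p=0
L=7*4+2=30  i=0*2+0=0

30,0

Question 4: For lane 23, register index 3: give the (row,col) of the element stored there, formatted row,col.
23: gr=5,th=3
[3] (3*2+1+8,5) = (15,5)

15,5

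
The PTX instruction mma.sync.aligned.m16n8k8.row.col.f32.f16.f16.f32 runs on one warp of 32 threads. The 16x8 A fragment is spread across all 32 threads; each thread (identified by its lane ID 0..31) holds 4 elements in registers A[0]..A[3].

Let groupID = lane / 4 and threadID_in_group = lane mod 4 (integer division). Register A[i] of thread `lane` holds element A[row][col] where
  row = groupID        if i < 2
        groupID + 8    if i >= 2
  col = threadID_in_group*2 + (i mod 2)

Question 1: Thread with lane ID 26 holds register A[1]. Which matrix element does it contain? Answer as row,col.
6,5

lane 26=>26/4=6, 26 mod 4=2
i=1  r:6+0=>6  c:2·2+1=>5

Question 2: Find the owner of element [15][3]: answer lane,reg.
29,3

r=15→G=7,rhi=1  c=3→T=1,p=1
L=7*4+1=29  i=1*2+1=3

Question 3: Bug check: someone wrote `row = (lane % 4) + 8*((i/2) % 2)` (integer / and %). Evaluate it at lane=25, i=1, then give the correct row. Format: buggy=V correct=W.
`(lane % 4) + 8*((i/2) % 2)`[25,1]->1
25: g=6,t=1
[1] (6+0,1*2+1) = (6,3)
row: 1 vs 6

buggy=1 correct=6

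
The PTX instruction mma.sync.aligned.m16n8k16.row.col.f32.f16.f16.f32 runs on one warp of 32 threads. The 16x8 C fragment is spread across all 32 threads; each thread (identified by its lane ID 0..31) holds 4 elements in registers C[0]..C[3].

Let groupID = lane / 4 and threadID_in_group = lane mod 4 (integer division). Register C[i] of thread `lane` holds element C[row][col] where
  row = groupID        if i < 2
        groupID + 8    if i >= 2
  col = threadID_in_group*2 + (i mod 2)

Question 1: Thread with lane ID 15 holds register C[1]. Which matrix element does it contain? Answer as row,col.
lane 15=>15/4=3, 15 mod 4=3
i=1  r:3+0=>3  c:2·3+1=>7

3,7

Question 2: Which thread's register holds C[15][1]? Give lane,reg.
28,3

r=15->g=7,rb=1  c=1->t=0,b0=1
L=7*4+0=28  i=1*2+1=3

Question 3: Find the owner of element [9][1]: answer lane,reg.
r: 9->gid=1,r8=1  c: 1->tid=0,i&1=1
L=1*4+0=4  i=1*2+1=3

4,3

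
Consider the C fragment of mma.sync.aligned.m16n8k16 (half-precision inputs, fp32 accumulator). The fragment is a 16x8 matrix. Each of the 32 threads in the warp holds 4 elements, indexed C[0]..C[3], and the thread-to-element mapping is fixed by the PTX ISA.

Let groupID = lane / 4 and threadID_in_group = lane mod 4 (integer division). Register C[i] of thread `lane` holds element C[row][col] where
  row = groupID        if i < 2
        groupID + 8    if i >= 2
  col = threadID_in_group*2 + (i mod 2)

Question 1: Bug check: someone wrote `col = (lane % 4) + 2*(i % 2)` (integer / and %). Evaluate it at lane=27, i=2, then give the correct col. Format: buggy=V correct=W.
buggy=3 correct=6

`(lane % 4) + 2*(i % 2)`[27,2]->3
L=27->g=27>>2=6, t=27&3=3
[2]->row 6+8=14  col 3·2+0=6
col: 3 vs 6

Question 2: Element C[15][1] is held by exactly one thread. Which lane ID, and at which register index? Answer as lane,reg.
28,3

r: 15->gid=7,r8=1  c: 1->tid=0,i&1=1
L=7*4+0=28  i=1*2+1=3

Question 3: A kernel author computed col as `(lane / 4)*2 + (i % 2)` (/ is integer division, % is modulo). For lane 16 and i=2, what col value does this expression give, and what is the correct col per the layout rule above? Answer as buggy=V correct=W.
`(lane / 4)*2 + (i % 2)`[16,2]=>8
L=16=>grp=16>>2=4, tig=16&3=0
[2]=>row 4+8=12  col 0·2+0=0
col: 8 vs 0

buggy=8 correct=0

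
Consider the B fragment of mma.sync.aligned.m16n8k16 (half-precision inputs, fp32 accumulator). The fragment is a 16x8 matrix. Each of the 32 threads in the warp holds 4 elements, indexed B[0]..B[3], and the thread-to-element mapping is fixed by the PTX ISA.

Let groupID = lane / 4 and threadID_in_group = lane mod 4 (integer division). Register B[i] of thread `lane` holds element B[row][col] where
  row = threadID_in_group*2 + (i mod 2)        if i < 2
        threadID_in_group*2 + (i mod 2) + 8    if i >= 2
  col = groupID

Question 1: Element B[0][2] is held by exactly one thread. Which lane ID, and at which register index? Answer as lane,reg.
c:2=>grp=2  r:0=>rB=0,tig=0,lo=0
L=2*4+0=8  i=0*2+0=0

8,0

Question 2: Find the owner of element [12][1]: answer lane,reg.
c=1→G=1  r=12→rhi=1,T=2,p=0
L=1*4+2=6  i=1*2+0=2

6,2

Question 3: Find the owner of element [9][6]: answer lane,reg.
c=6⇒gr=6  r=9⇒Rb=1,th=0,odd=1
L=6*4+0=24  i=1*2+1=3

24,3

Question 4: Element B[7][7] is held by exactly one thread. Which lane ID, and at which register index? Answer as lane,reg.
31,1

c: 7->gid=7  r: 7->r8=0,tid=3,i&1=1
L=7*4+3=31  i=0*2+1=1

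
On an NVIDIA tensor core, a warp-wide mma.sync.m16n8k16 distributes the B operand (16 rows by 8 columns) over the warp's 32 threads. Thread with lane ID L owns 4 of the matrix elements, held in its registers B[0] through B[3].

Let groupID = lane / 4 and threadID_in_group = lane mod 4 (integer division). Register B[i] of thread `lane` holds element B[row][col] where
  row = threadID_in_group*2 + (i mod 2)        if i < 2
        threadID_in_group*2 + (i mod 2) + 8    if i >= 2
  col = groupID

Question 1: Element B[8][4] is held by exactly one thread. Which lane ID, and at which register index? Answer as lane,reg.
c: 4->gid=4  r: 8->r8=1,tid=0,i&1=0
L=4*4+0=16  i=1*2+0=2

16,2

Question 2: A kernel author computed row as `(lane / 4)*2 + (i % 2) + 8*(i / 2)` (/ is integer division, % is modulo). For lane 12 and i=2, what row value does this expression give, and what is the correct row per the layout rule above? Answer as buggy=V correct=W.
buggy=14 correct=8

`(lane / 4)*2 + (i % 2) + 8*(i / 2)`[12,2]=>14
L=12=>grp=12>>2=3, tig=12&3=0
[2]=>row 0·2+0+8=8  col grp=3
row: 14 vs 8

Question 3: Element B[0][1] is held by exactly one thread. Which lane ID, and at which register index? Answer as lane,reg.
4,0

c=1->g=1  r=0->rb=0,t=0,b0=0
L=1*4+0=4  i=0*2+0=0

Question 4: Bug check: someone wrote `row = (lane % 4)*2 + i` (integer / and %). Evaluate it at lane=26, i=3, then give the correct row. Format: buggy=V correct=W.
`(lane % 4)*2 + i`[26,3]->7
L=26->gid=26>>2=6, tid=26&3=2
[3]->row 2·2+1+8=13  col gid=6
row: 7 vs 13

buggy=7 correct=13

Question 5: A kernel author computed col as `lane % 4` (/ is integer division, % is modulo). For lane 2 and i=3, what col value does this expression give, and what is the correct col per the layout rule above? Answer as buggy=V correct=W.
buggy=2 correct=0

`lane % 4`[2,3]->2
lane 2: g=0 (2/4), t=2 (2%4)
i=3: r=2*2+1+8=13, c=g=0
col: 2 vs 0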